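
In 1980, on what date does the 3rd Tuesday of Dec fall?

Dec 16, 1980

The first Tuesday of Dec 1980 is Dec 2.
The 3rd Tuesday is 2 weeks later: 2 + 14 = 16.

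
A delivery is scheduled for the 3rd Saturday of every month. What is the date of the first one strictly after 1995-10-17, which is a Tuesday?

1995-10-21

October 1995 starts on a Sunday; its first Saturday is the 7th, so the 3rd Saturday is the 21st — 1995-10-21.
1995-10-21 is after 1995-10-17, so that is the next one.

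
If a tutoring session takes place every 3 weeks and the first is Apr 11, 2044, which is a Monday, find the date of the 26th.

Sep 18, 2045

The 26th occurrence is 25 intervals after the first: 25 × 21 = 525 days after Apr 11, 2044.
Apr has 30 days — 19 days to the end of Apr leaves 506.
From end of Apr to end of 2044 is 245 days (261 left).
Jan has 31 days (230 left).
Feb has 28 days (202 left).
Mar has 31 days (171 left).
Apr has 30 days (141 left).
May has 31 days (110 left).
Jun has 30 days (80 left).
Jul has 31 days (49 left).
Aug has 31 days (18 left).
18 days into Sep → Sep 18, 2045.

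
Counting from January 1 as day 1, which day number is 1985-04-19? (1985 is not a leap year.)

109

Days in months before April: 31 + 28 + 31 = 90.
Plus 19 days into April → day 109.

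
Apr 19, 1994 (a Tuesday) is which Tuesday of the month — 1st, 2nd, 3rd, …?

Day 19 falls in week ⌈19/7⌉ of the month.
Days 1–7 hold the 1st Tuesday, 8–14 the 2nd, 15–21 the 3rd, 22–28 the 4th, 29–31 the 5th.
19 is in the range for the 3rd.

3rd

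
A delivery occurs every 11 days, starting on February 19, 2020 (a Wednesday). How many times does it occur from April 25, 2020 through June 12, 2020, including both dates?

Occurrences land 11·i days after February 19, 2020 for i = 0, 1, 2, …
April 25, 2020 is 66 days after the start; 66 ÷ 11 = 6 remainder 0. First occurrence in the window: #7 on April 25, 2020 (6×11 = 66 days in).
June 12, 2020 is 114 days after the start; 114 ÷ 11 = 10 remainder 4. Last occurrence in the window: #11 on June 8, 2020.
Occurrences #7 through #11: 5 in total.

5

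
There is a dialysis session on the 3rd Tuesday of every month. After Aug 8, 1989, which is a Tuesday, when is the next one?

Aug 15, 1989

Aug 1989 starts on a Tuesday; its first Tuesday is the 1st, so the 3rd Tuesday is the 15th — Aug 15, 1989.
Aug 15, 1989 is after Aug 8, 1989, so that is the next one.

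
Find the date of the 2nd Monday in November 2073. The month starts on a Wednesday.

November 2073 begins on a Wednesday, so the first Monday is November 6 (5 days later).
The 2nd Monday is 1 weeks later: 6 + 7 = 13.

2073-11-13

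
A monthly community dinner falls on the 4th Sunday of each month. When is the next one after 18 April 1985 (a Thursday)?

April 1985 starts on a Monday; its first Sunday is the 7th, so the 4th Sunday is the 28th — 28 April 1985.
28 April 1985 is after 18 April 1985, so that is the next one.

28 April 1985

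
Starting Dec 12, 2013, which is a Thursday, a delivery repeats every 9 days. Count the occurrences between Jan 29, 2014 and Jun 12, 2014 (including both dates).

Occurrences land 9·i days after Dec 12, 2013 for i = 0, 1, 2, …
Jan 29, 2014 is 48 days after the start; 48 ÷ 9 = 5 remainder 3; since the remainder is 3, round up to i = 6. First occurrence in the window: #7 on Feb 4, 2014 (6×9 = 54 days in).
Jun 12, 2014 is 182 days after the start; 182 ÷ 9 = 20 remainder 2. Last occurrence in the window: #21 on Jun 10, 2014.
Occurrences #7 through #21: 15 in total.

15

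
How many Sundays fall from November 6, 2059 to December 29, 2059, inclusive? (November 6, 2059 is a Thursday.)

8

November 6, 2059 is a Thursday; the first Sunday on or after it is November 9, 2059 (3 days later).
From November 9, 2059 to December 29, 2059: 21 + 29 = 50 days (rest of November, December).
50 ÷ 7 = 7 full weeks with remainder 1, so 7 more Sundays after the first → 8.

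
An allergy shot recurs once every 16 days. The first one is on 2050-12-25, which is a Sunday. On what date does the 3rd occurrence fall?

The 3rd occurrence is 2 intervals after the first: 2 × 16 = 32 days after 2050-12-25.
December has 31 days — 6 days to the end of December leaves 26.
26 days into January → 2051-01-26.

2051-01-26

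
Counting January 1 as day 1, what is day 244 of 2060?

January has 31 days (244 − 31 = 213 remain).
February has 29 days (213 − 29 = 184 remain).
March has 31 days (184 − 31 = 153 remain).
April has 30 days (153 − 30 = 123 remain).
May has 31 days (123 − 31 = 92 remain).
June has 30 days (92 − 30 = 62 remain).
July has 31 days (62 − 31 = 31 remain).
31 into August → August 31.

2060-08-31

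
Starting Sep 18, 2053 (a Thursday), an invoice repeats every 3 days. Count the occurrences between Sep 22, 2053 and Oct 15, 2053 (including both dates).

Occurrences land 3·i days after Sep 18, 2053 for i = 0, 1, 2, …
Sep 22, 2053 is 4 days after the start; 4 ÷ 3 = 1 remainder 1; since the remainder is 1, round up to i = 2. First occurrence in the window: #3 on Sep 24, 2053 (2×3 = 6 days in).
Oct 15, 2053 is 27 days after the start; 27 ÷ 3 = 9 remainder 0. Last occurrence in the window: #10 on Oct 15, 2053.
Occurrences #3 through #10: 8 in total.

8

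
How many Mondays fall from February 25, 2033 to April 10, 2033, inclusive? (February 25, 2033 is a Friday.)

6

February 25, 2033 is a Friday; the first Monday on or after it is February 28, 2033 (3 days later).
From February 28, 2033 to April 10, 2033: 0 + 31 + 10 = 41 days (rest of February, March, April).
41 ÷ 7 = 5 full weeks with remainder 6, so 5 more Mondays after the first → 6.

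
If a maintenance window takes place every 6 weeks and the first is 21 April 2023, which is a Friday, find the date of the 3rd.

The 3rd occurrence is 2 intervals after the first: 2 × 42 = 84 days after 21 April 2023.
April has 30 days — 9 days to the end of April leaves 75.
May has 31 days (44 left).
June has 30 days (14 left).
14 days into July → 14 July 2023.

14 July 2023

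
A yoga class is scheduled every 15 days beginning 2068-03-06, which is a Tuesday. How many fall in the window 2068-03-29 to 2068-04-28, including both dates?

Occurrences land 15·i days after 2068-03-06 for i = 0, 1, 2, …
2068-03-29 is 23 days after the start; 23 ÷ 15 = 1 remainder 8; since the remainder is 8, round up to i = 2. First occurrence in the window: #3 on 2068-04-05 (2×15 = 30 days in).
2068-04-28 is 53 days after the start; 53 ÷ 15 = 3 remainder 8. Last occurrence in the window: #4 on 2068-04-20.
Occurrences #3 through #4: 2 in total.

2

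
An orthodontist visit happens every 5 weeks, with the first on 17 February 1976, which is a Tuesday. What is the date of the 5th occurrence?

The 5th occurrence is 4 intervals after the first: 4 × 35 = 140 days after 17 February 1976.
February has 29 days — 12 days to the end of February leaves 128.
March has 31 days (97 left).
April has 30 days (67 left).
May has 31 days (36 left).
June has 30 days (6 left).
6 days into July → 6 July 1976.

6 July 1976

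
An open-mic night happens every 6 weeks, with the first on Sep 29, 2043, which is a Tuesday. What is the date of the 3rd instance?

Dec 22, 2043

The 3rd occurrence is 2 intervals after the first: 2 × 42 = 84 days after Sep 29, 2043.
Sep has 30 days — 1 day to the end of Sep leaves 83.
Oct has 31 days (52 left).
Nov has 30 days (22 left).
22 days into Dec → Dec 22, 2043.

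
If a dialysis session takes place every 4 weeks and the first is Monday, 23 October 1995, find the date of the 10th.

1 July 1996

The 10th occurrence is 9 intervals after the first: 9 × 28 = 252 days after 23 October 1995.
October has 31 days — 8 days to the end of October leaves 244.
November has 30 days (214 left).
December has 31 days (183 left).
January has 31 days (152 left).
February has 29 days (123 left).
March has 31 days (92 left).
April has 30 days (62 left).
May has 31 days (31 left).
June has 30 days (1 left).
1 day into July → 1 July 1996.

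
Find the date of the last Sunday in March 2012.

The first Sunday of March 2012 is March 4.
March 2012 has 31 days. Adding weeks: 4, 11, 18, 25 — the last one ≤ 31 is the 25th.

2012-03-25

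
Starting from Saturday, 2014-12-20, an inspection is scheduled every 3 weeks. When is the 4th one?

2015-02-21

The 4th occurrence is 3 intervals after the first: 3 × 21 = 63 days after 2014-12-20.
December has 31 days — 11 days to the end of December leaves 52.
January has 31 days (21 left).
21 days into February → 2015-02-21.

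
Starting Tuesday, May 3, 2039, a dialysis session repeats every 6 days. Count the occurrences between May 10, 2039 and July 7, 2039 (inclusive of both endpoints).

Occurrences land 6·i days after May 3, 2039 for i = 0, 1, 2, …
May 10, 2039 is 7 days after the start; 7 ÷ 6 = 1 remainder 1; since the remainder is 1, round up to i = 2. First occurrence in the window: #3 on May 15, 2039 (2×6 = 12 days in).
July 7, 2039 is 65 days after the start; 65 ÷ 6 = 10 remainder 5. Last occurrence in the window: #11 on July 2, 2039.
Occurrences #3 through #11: 9 in total.

9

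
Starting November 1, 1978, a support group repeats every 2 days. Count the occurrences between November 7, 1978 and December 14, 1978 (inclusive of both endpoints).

19

Occurrences land 2·i days after November 1, 1978 for i = 0, 1, 2, …
November 7, 1978 is 6 days after the start; 6 ÷ 2 = 3 remainder 0. First occurrence in the window: #4 on November 7, 1978 (3×2 = 6 days in).
December 14, 1978 is 43 days after the start; 43 ÷ 2 = 21 remainder 1. Last occurrence in the window: #22 on December 13, 1978.
Occurrences #4 through #22: 19 in total.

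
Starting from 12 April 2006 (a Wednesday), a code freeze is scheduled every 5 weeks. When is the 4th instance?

26 July 2006

The 4th occurrence is 3 intervals after the first: 3 × 35 = 105 days after 12 April 2006.
April has 30 days — 18 days to the end of April leaves 87.
May has 31 days (56 left).
June has 30 days (26 left).
26 days into July → 26 July 2006.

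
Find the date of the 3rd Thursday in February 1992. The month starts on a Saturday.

February 1992 begins on a Saturday, so the first Thursday is February 6 (5 days later).
The 3rd Thursday is 2 weeks later: 6 + 14 = 20.

February 20, 1992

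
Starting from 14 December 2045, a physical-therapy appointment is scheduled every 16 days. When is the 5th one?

The 5th occurrence is 4 intervals after the first: 4 × 16 = 64 days after 14 December 2045.
December has 31 days — 17 days to the end of December leaves 47.
January has 31 days (16 left).
16 days into February → 16 February 2046.

16 February 2046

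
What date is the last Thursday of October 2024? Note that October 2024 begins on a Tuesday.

31 October 2024

October 2024 begins on a Tuesday, so the first Thursday is October 3 (2 days later).
October 2024 has 31 days. Adding weeks: 3, 10, 17, 24, 31 — the last one ≤ 31 is the 31st.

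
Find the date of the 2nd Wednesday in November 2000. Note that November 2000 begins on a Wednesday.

8 November 2000

November 2000 begins on a Wednesday, so the first Wednesday is November 1.
The 2nd Wednesday is 1 weeks later: 1 + 7 = 8.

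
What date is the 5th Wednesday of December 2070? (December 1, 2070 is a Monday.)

December 31, 2070

December 2070 begins on a Monday, so the first Wednesday is December 3 (2 days later).
The 5th Wednesday is 4 weeks later: 3 + 28 = 31.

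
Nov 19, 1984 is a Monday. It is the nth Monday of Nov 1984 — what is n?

Day 19 falls in week ⌈19/7⌉ of the month.
Days 1–7 hold the 1st Monday, 8–14 the 2nd, 15–21 the 3rd, 22–28 the 4th, 29–31 the 5th.
19 is in the range for the 3rd.

3rd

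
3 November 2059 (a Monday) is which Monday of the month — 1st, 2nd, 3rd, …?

Day 3 falls in week ⌈3/7⌉ of the month.
Days 1–7 hold the 1st Monday, 8–14 the 2nd, 15–21 the 3rd, 22–28 the 4th, 29–31 the 5th.
3 is in the range for the 1st.

1st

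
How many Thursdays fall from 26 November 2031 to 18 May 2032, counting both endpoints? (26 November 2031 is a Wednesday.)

26 November 2031 is a Wednesday; the first Thursday on or after it is 27 November 2031 (1 day later).
From 27 November 2031 to 18 May 2032: 3 + 31 + 31 + 29 + 31 + 30 + 18 = 173 days (rest of November, December, January, February, March, April, May).
173 ÷ 7 = 24 full weeks with remainder 5, so 24 more Thursdays after the first → 25.

25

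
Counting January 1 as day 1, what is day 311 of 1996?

January has 31 days (311 − 31 = 280 remain).
February has 29 days (280 − 29 = 251 remain).
March has 31 days (251 − 31 = 220 remain).
April has 30 days (220 − 30 = 190 remain).
May has 31 days (190 − 31 = 159 remain).
June has 30 days (159 − 30 = 129 remain).
July has 31 days (129 − 31 = 98 remain).
August has 31 days (98 − 31 = 67 remain).
September has 30 days (67 − 30 = 37 remain).
October has 31 days (37 − 31 = 6 remain).
6 into November → November 6.

1996-11-06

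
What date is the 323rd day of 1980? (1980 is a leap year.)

January has 31 days (323 − 31 = 292 remain).
February has 29 days (292 − 29 = 263 remain).
March has 31 days (263 − 31 = 232 remain).
April has 30 days (232 − 30 = 202 remain).
May has 31 days (202 − 31 = 171 remain).
June has 30 days (171 − 30 = 141 remain).
July has 31 days (141 − 31 = 110 remain).
August has 31 days (110 − 31 = 79 remain).
September has 30 days (79 − 30 = 49 remain).
October has 31 days (49 − 31 = 18 remain).
18 into November → November 18.

November 18, 1980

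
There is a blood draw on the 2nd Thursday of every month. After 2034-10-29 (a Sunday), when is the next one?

2034-11-09

October 2034 starts on a Sunday; its first Thursday is the 5th, so the 2nd Thursday is the 12th — 2034-10-12.
That is not after 2034-10-29, so look at November 2034.
November 2034 starts on a Wednesday; its first Thursday is the 2nd, so the 2nd Thursday is the 9th — 2034-11-09.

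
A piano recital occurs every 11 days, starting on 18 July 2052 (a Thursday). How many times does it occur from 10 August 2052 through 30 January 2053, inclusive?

Occurrences land 11·i days after 18 July 2052 for i = 0, 1, 2, …
10 August 2052 is 23 days after the start; 23 ÷ 11 = 2 remainder 1; since the remainder is 1, round up to i = 3. First occurrence in the window: #4 on 20 August 2052 (3×11 = 33 days in).
30 January 2053 is 196 days after the start; 196 ÷ 11 = 17 remainder 9. Last occurrence in the window: #18 on 21 January 2053.
Occurrences #4 through #18: 15 in total.

15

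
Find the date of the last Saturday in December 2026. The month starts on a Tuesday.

2026-12-26

December 2026 begins on a Tuesday, so the first Saturday is December 5 (4 days later).
December 2026 has 31 days. Adding weeks: 5, 12, 19, 26 — the last one ≤ 31 is the 26th.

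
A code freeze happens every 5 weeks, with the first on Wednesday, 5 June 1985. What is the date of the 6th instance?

27 November 1985

The 6th occurrence is 5 intervals after the first: 5 × 35 = 175 days after 5 June 1985.
June has 30 days — 25 days to the end of June leaves 150.
July has 31 days (119 left).
August has 31 days (88 left).
September has 30 days (58 left).
October has 31 days (27 left).
27 days into November → 27 November 1985.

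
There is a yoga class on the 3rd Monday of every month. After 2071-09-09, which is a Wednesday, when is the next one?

2071-09-21

September 2071 starts on a Tuesday; its first Monday is the 7th, so the 3rd Monday is the 21st — 2071-09-21.
2071-09-21 is after 2071-09-09, so that is the next one.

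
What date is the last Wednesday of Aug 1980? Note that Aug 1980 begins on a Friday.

Aug 27, 1980

Aug 1980 begins on a Friday, so the first Wednesday is Aug 6 (5 days later).
Aug 1980 has 31 days. Adding weeks: 6, 13, 20, 27 — the last one ≤ 31 is the 27th.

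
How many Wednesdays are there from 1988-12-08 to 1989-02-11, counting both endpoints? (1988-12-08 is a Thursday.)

9

1988-12-08 is a Thursday; the first Wednesday on or after it is 1988-12-14 (6 days later).
From 1988-12-14 to 1989-02-11: 17 + 31 + 11 = 59 days (rest of December, January, February).
59 ÷ 7 = 8 full weeks with remainder 3, so 8 more Wednesdays after the first → 9.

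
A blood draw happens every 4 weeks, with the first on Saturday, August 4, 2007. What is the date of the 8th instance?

February 16, 2008

The 8th occurrence is 7 intervals after the first: 7 × 28 = 196 days after August 4, 2007.
August has 31 days — 27 days to the end of August leaves 169.
September has 30 days (139 left).
October has 31 days (108 left).
November has 30 days (78 left).
December has 31 days (47 left).
January has 31 days (16 left).
16 days into February → February 16, 2008.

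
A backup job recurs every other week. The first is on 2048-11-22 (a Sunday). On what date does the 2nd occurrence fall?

The 2nd occurrence is 1 interval after the first: 1 × 14 = 14 days after 2048-11-22.
November has 30 days — 8 days to the end of November leaves 6.
6 days into December → 2048-12-06.

2048-12-06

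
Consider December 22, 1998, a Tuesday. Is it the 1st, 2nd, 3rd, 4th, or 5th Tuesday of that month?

4th

Day 22 falls in week ⌈22/7⌉ of the month.
Days 1–7 hold the 1st Tuesday, 8–14 the 2nd, 15–21 the 3rd, 22–28 the 4th, 29–31 the 5th.
22 is in the range for the 4th.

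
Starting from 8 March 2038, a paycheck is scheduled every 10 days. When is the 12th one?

26 June 2038

The 12th occurrence is 11 intervals after the first: 11 × 10 = 110 days after 8 March 2038.
March has 31 days — 23 days to the end of March leaves 87.
April has 30 days (57 left).
May has 31 days (26 left).
26 days into June → 26 June 2038.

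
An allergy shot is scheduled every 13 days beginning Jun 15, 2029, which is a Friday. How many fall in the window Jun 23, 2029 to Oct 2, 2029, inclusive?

8

Occurrences land 13·i days after Jun 15, 2029 for i = 0, 1, 2, …
Jun 23, 2029 is 8 days after the start; 8 ÷ 13 = 0 remainder 8; since the remainder is 8, round up to i = 1. First occurrence in the window: #2 on Jun 28, 2029 (1×13 = 13 days in).
Oct 2, 2029 is 109 days after the start; 109 ÷ 13 = 8 remainder 5. Last occurrence in the window: #9 on Sep 27, 2029.
Occurrences #2 through #9: 8 in total.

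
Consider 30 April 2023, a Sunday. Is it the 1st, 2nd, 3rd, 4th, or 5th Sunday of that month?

Day 30 falls in week ⌈30/7⌉ of the month.
Days 1–7 hold the 1st Sunday, 8–14 the 2nd, 15–21 the 3rd, 22–28 the 4th, 29–31 the 5th.
30 is in the range for the 5th.

5th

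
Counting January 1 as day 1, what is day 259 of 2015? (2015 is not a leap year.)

Jan has 31 days (259 − 31 = 228 remain).
Feb has 28 days (228 − 28 = 200 remain).
Mar has 31 days (200 − 31 = 169 remain).
Apr has 30 days (169 − 30 = 139 remain).
May has 31 days (139 − 31 = 108 remain).
Jun has 30 days (108 − 30 = 78 remain).
Jul has 31 days (78 − 31 = 47 remain).
Aug has 31 days (47 − 31 = 16 remain).
16 into Sep → Sep 16.

Sep 16, 2015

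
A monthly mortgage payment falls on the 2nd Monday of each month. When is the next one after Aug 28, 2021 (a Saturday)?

Aug 2021 starts on a Sunday; its first Monday is the 2nd, so the 2nd Monday is the 9th — Aug 9, 2021.
That is not after Aug 28, 2021, so look at Sep 2021.
Sep 2021 starts on a Wednesday; its first Monday is the 6th, so the 2nd Monday is the 13th — Sep 13, 2021.

Sep 13, 2021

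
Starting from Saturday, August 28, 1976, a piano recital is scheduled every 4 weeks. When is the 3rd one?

October 23, 1976

The 3rd occurrence is 2 intervals after the first: 2 × 28 = 56 days after August 28, 1976.
August has 31 days — 3 days to the end of August leaves 53.
September has 30 days (23 left).
23 days into October → October 23, 1976.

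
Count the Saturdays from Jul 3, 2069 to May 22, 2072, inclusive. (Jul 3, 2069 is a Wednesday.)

151

Jul 3, 2069 is a Wednesday; the first Saturday on or after it is Jul 6, 2069 (3 days later).
From Jul 6, 2069 to May 22, 2072: 178 + 365 + 365 + 143 = 1051 days (rest of 2069, 2070, 2071, to May 22, 2072 in 2072).
1051 ÷ 7 = 150 full weeks with remainder 1, so 150 more Saturdays after the first → 151.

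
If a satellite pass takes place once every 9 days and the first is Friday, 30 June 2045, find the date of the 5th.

The 5th occurrence is 4 intervals after the first: 4 × 9 = 36 days after 30 June 2045.
June has 30 days — 0 days to the end of June leaves 36.
July has 31 days (5 left).
5 days into August → 5 August 2045.

5 August 2045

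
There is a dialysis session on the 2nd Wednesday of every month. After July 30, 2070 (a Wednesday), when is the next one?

August 13, 2070

July 2070 starts on a Tuesday; its first Wednesday is the 2nd, so the 2nd Wednesday is the 9th — July 9, 2070.
That is not after July 30, 2070, so look at August 2070.
August 2070 starts on a Friday; its first Wednesday is the 6th, so the 2nd Wednesday is the 13th — August 13, 2070.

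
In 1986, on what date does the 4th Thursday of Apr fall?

Apr 24, 1986

The first Thursday of Apr 1986 is Apr 3.
The 4th Thursday is 3 weeks later: 3 + 21 = 24.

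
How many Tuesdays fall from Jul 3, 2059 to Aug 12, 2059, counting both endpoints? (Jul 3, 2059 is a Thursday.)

6

Jul 3, 2059 is a Thursday; the first Tuesday on or after it is Jul 8, 2059 (5 days later).
From Jul 8, 2059 to Aug 12, 2059: 23 + 12 = 35 days (rest of Jul, Aug).
35 ÷ 7 = 5 full weeks with remainder 0, so 5 more Tuesdays after the first → 6.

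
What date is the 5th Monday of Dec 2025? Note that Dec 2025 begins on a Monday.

Dec 2025 begins on a Monday, so the first Monday is Dec 1.
The 5th Monday is 4 weeks later: 1 + 28 = 29.

Dec 29, 2025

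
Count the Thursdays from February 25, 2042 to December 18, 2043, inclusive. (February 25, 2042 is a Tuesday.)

95

February 25, 2042 is a Tuesday; the first Thursday on or after it is February 27, 2042 (2 days later).
From February 27, 2042 to December 18, 2043: 307 + 352 = 659 days (rest of 2042, to December 18, 2043 in 2043).
659 ÷ 7 = 94 full weeks with remainder 1, so 94 more Thursdays after the first → 95.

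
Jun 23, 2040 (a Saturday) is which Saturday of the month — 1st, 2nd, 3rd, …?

4th

Day 23 falls in week ⌈23/7⌉ of the month.
Days 1–7 hold the 1st Saturday, 8–14 the 2nd, 15–21 the 3rd, 22–28 the 4th, 29–31 the 5th.
23 is in the range for the 4th.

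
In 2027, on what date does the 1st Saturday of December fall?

The first Saturday of December 2027 is December 4.

2027-12-04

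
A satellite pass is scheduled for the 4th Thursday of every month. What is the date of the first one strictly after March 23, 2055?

March 25, 2055

March 2055 starts on a Monday; its first Thursday is the 4th, so the 4th Thursday is the 25th — March 25, 2055.
March 25, 2055 is after March 23, 2055, so that is the next one.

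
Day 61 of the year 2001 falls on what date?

2 March 2001

January has 31 days (61 − 31 = 30 remain).
February has 28 days (30 − 28 = 2 remain).
2 into March → March 2.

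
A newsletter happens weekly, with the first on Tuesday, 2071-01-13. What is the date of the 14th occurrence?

2071-04-14

The 14th occurrence is 13 intervals after the first: 13 × 7 = 91 days after 2071-01-13.
January has 31 days — 18 days to the end of January leaves 73.
February has 28 days (45 left).
March has 31 days (14 left).
14 days into April → 2071-04-14.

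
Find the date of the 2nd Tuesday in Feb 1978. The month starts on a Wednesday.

Feb 14, 1978

Feb 1978 begins on a Wednesday, so the first Tuesday is Feb 7 (6 days later).
The 2nd Tuesday is 1 weeks later: 7 + 7 = 14.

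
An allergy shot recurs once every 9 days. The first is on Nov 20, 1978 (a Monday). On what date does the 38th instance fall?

The 38th occurrence is 37 intervals after the first: 37 × 9 = 333 days after Nov 20, 1978.
Nov has 30 days — 10 days to the end of Nov leaves 323.
Dec has 31 days (292 left).
Jan has 31 days (261 left).
Feb has 28 days (233 left).
Mar has 31 days (202 left).
Apr has 30 days (172 left).
May has 31 days (141 left).
Jun has 30 days (111 left).
Jul has 31 days (80 left).
Aug has 31 days (49 left).
Sep has 30 days (19 left).
19 days into Oct → Oct 19, 1979.

Oct 19, 1979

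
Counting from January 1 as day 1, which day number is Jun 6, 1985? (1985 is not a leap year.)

Days in months before Jun: 31 + 28 + 31 + 30 + 31 = 151.
Plus 6 days into Jun → day 157.

157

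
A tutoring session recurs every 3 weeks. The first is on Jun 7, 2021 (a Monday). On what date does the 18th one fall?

The 18th occurrence is 17 intervals after the first: 17 × 21 = 357 days after Jun 7, 2021.
Jun has 30 days — 23 days to the end of Jun leaves 334.
Jul has 31 days (303 left).
Aug has 31 days (272 left).
Sep has 30 days (242 left).
Oct has 31 days (211 left).
Nov has 30 days (181 left).
Dec has 31 days (150 left).
Jan has 31 days (119 left).
Feb has 28 days (91 left).
Mar has 31 days (60 left).
Apr has 30 days (30 left).
30 days into May → May 30, 2022.

May 30, 2022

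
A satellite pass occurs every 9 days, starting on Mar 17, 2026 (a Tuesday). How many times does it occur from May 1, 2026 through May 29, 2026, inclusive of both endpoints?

4

Occurrences land 9·i days after Mar 17, 2026 for i = 0, 1, 2, …
May 1, 2026 is 45 days after the start; 45 ÷ 9 = 5 remainder 0. First occurrence in the window: #6 on May 1, 2026 (5×9 = 45 days in).
May 29, 2026 is 73 days after the start; 73 ÷ 9 = 8 remainder 1. Last occurrence in the window: #9 on May 28, 2026.
Occurrences #6 through #9: 4 in total.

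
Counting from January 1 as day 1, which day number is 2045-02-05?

36

Days in months before February: 31 = 31.
Plus 5 days into February → day 36.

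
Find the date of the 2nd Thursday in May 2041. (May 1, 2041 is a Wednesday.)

May 9, 2041

May 2041 begins on a Wednesday, so the first Thursday is May 2 (1 day later).
The 2nd Thursday is 1 weeks later: 2 + 7 = 9.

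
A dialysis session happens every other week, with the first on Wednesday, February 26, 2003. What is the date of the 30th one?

April 7, 2004

The 30th occurrence is 29 intervals after the first: 29 × 14 = 406 days after February 26, 2003.
February has 28 days — 2 days to the end of February leaves 404.
From end of February to end of 2003 is 306 days (98 left).
January has 31 days (67 left).
February has 29 days (38 left).
March has 31 days (7 left).
7 days into April → April 7, 2004.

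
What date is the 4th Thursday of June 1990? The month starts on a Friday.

June 28, 1990

June 1990 begins on a Friday, so the first Thursday is June 7 (6 days later).
The 4th Thursday is 3 weeks later: 7 + 21 = 28.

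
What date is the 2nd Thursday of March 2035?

March 8, 2035

March 2035 begins on a Thursday, so the first Thursday is March 1.
The 2nd Thursday is 1 weeks later: 1 + 7 = 8.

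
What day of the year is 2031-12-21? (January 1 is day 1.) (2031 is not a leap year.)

Days in months before December: 31 + 28 + 31 + 30 + 31 + 30 + 31 + 31 + 30 + 31 + 30 = 334.
Plus 21 days into December → day 355.

355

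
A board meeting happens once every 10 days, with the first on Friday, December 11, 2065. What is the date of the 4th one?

January 10, 2066

The 4th occurrence is 3 intervals after the first: 3 × 10 = 30 days after December 11, 2065.
December has 31 days — 20 days to the end of December leaves 10.
10 days into January → January 10, 2066.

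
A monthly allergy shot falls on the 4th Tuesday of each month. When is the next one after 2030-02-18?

February 2030 starts on a Friday; its first Tuesday is the 5th, so the 4th Tuesday is the 26th — 2030-02-26.
2030-02-26 is after 2030-02-18, so that is the next one.

2030-02-26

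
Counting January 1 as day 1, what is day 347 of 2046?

January has 31 days (347 − 31 = 316 remain).
February has 28 days (316 − 28 = 288 remain).
March has 31 days (288 − 31 = 257 remain).
April has 30 days (257 − 30 = 227 remain).
May has 31 days (227 − 31 = 196 remain).
June has 30 days (196 − 30 = 166 remain).
July has 31 days (166 − 31 = 135 remain).
August has 31 days (135 − 31 = 104 remain).
September has 30 days (104 − 30 = 74 remain).
October has 31 days (74 − 31 = 43 remain).
November has 30 days (43 − 30 = 13 remain).
13 into December → December 13.

2046-12-13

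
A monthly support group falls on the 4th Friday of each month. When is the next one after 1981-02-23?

February 1981 starts on a Sunday; its first Friday is the 6th, so the 4th Friday is the 27th — 1981-02-27.
1981-02-27 is after 1981-02-23, so that is the next one.

1981-02-27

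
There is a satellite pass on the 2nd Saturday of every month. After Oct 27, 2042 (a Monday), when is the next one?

Nov 8, 2042

Oct 2042 starts on a Wednesday; its first Saturday is the 4th, so the 2nd Saturday is the 11th — Oct 11, 2042.
That is not after Oct 27, 2042, so look at Nov 2042.
Nov 2042 starts on a Saturday; its first Saturday is the 1st, so the 2nd Saturday is the 8th — Nov 8, 2042.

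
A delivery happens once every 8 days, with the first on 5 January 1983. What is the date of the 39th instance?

The 39th occurrence is 38 intervals after the first: 38 × 8 = 304 days after 5 January 1983.
January has 31 days — 26 days to the end of January leaves 278.
February has 28 days (250 left).
March has 31 days (219 left).
April has 30 days (189 left).
May has 31 days (158 left).
June has 30 days (128 left).
July has 31 days (97 left).
August has 31 days (66 left).
September has 30 days (36 left).
October has 31 days (5 left).
5 days into November → 5 November 1983.

5 November 1983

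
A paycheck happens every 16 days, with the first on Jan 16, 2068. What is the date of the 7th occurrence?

Apr 21, 2068

The 7th occurrence is 6 intervals after the first: 6 × 16 = 96 days after Jan 16, 2068.
Jan has 31 days — 15 days to the end of Jan leaves 81.
Feb has 29 days (52 left).
Mar has 31 days (21 left).
21 days into Apr → Apr 21, 2068.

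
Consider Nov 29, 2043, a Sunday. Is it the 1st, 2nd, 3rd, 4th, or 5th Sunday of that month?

Day 29 falls in week ⌈29/7⌉ of the month.
Days 1–7 hold the 1st Sunday, 8–14 the 2nd, 15–21 the 3rd, 22–28 the 4th, 29–31 the 5th.
29 is in the range for the 5th.

5th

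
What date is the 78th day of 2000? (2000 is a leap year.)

January has 31 days (78 − 31 = 47 remain).
February has 29 days (47 − 29 = 18 remain).
18 into March → March 18.

2000-03-18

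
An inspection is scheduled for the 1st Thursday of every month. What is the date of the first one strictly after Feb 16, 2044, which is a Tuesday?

Feb 2044 starts on a Monday, so its 1st Thursday is Feb 4, 2044 (3 days in).
That is not after Feb 16, 2044, so look at Mar 2044.
Mar 2044 starts on a Tuesday, so its 1st Thursday is Mar 3, 2044 (2 days in).

Mar 3, 2044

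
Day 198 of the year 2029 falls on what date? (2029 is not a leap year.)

January has 31 days (198 − 31 = 167 remain).
February has 28 days (167 − 28 = 139 remain).
March has 31 days (139 − 31 = 108 remain).
April has 30 days (108 − 30 = 78 remain).
May has 31 days (78 − 31 = 47 remain).
June has 30 days (47 − 30 = 17 remain).
17 into July → July 17.

July 17, 2029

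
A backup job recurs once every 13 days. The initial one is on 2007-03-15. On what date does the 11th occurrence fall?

The 11th occurrence is 10 intervals after the first: 10 × 13 = 130 days after 2007-03-15.
March has 31 days — 16 days to the end of March leaves 114.
April has 30 days (84 left).
May has 31 days (53 left).
June has 30 days (23 left).
23 days into July → 2007-07-23.

2007-07-23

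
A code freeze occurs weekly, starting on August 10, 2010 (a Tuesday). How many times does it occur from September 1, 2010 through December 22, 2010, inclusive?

Occurrences land 7·i days after August 10, 2010 for i = 0, 1, 2, …
September 1, 2010 is 22 days after the start; 22 ÷ 7 = 3 remainder 1; since the remainder is 1, round up to i = 4. First occurrence in the window: #5 on September 7, 2010 (4×7 = 28 days in).
December 22, 2010 is 134 days after the start; 134 ÷ 7 = 19 remainder 1. Last occurrence in the window: #20 on December 21, 2010.
Occurrences #5 through #20: 16 in total.

16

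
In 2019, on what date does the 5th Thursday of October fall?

October 2019 begins on a Tuesday, so the first Thursday is October 3 (2 days later).
The 5th Thursday is 4 weeks later: 3 + 28 = 31.

31 October 2019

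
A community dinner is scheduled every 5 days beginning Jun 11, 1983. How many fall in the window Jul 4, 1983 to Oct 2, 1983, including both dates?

18

Occurrences land 5·i days after Jun 11, 1983 for i = 0, 1, 2, …
Jul 4, 1983 is 23 days after the start; 23 ÷ 5 = 4 remainder 3; since the remainder is 3, round up to i = 5. First occurrence in the window: #6 on Jul 6, 1983 (5×5 = 25 days in).
Oct 2, 1983 is 113 days after the start; 113 ÷ 5 = 22 remainder 3. Last occurrence in the window: #23 on Sep 29, 1983.
Occurrences #6 through #23: 18 in total.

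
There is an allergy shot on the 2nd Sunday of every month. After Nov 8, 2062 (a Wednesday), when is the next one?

Nov 12, 2062

Nov 2062 starts on a Wednesday; its first Sunday is the 5th, so the 2nd Sunday is the 12th — Nov 12, 2062.
Nov 12, 2062 is after Nov 8, 2062, so that is the next one.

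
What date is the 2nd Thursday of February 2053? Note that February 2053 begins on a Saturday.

February 13, 2053

February 2053 begins on a Saturday, so the first Thursday is February 6 (5 days later).
The 2nd Thursday is 1 weeks later: 6 + 7 = 13.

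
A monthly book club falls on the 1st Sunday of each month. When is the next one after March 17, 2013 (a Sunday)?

April 7, 2013

March 2013 starts on a Friday, so its 1st Sunday is March 3, 2013 (2 days in).
That is not after March 17, 2013, so look at April 2013.
April 2013 starts on a Monday, so its 1st Sunday is April 7, 2013 (6 days in).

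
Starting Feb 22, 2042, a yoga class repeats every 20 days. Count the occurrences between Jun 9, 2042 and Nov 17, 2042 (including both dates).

8

Occurrences land 20·i days after Feb 22, 2042 for i = 0, 1, 2, …
Jun 9, 2042 is 107 days after the start; 107 ÷ 20 = 5 remainder 7; since the remainder is 7, round up to i = 6. First occurrence in the window: #7 on Jun 22, 2042 (6×20 = 120 days in).
Nov 17, 2042 is 268 days after the start; 268 ÷ 20 = 13 remainder 8. Last occurrence in the window: #14 on Nov 9, 2042.
Occurrences #7 through #14: 8 in total.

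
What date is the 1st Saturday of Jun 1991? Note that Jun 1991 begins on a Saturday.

Jun 1, 1991

Jun 1991 begins on a Saturday, so the first Saturday is Jun 1.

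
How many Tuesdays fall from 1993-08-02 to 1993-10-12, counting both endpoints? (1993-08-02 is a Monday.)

1993-08-02 is a Monday; the first Tuesday on or after it is 1993-08-03 (1 day later).
From 1993-08-03 to 1993-10-12: 28 + 30 + 12 = 70 days (rest of August, September, October).
70 ÷ 7 = 10 full weeks with remainder 0, so 10 more Tuesdays after the first → 11.

11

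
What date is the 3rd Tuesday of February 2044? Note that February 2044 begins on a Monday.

February 2044 begins on a Monday, so the first Tuesday is February 2 (1 day later).
The 3rd Tuesday is 2 weeks later: 2 + 14 = 16.

2044-02-16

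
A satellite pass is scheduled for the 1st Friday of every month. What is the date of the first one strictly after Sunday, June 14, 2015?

June 2015 starts on a Monday, so its 1st Friday is June 5, 2015 (4 days in).
That is not after June 14, 2015, so look at July 2015.
July 2015 starts on a Wednesday, so its 1st Friday is July 3, 2015 (2 days in).

July 3, 2015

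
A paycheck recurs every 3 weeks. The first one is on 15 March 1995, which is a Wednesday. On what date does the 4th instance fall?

The 4th occurrence is 3 intervals after the first: 3 × 21 = 63 days after 15 March 1995.
March has 31 days — 16 days to the end of March leaves 47.
April has 30 days (17 left).
17 days into May → 17 May 1995.

17 May 1995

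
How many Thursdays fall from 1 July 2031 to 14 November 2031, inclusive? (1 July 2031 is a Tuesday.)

1 July 2031 is a Tuesday; the first Thursday on or after it is 3 July 2031 (2 days later).
From 3 July 2031 to 14 November 2031: 28 + 31 + 30 + 31 + 14 = 134 days (rest of July, August, September, October, November).
134 ÷ 7 = 19 full weeks with remainder 1, so 19 more Thursdays after the first → 20.

20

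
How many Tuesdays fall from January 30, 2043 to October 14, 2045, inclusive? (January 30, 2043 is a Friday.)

141

January 30, 2043 is a Friday; the first Tuesday on or after it is February 3, 2043 (4 days later).
From February 3, 2043 to October 14, 2045: 331 + 366 + 287 = 984 days (rest of 2043, 2044, to October 14, 2045 in 2045).
984 ÷ 7 = 140 full weeks with remainder 4, so 140 more Tuesdays after the first → 141.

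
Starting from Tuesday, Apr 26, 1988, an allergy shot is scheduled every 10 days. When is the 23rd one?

The 23rd occurrence is 22 intervals after the first: 22 × 10 = 220 days after Apr 26, 1988.
Apr has 30 days — 4 days to the end of Apr leaves 216.
May has 31 days (185 left).
Jun has 30 days (155 left).
Jul has 31 days (124 left).
Aug has 31 days (93 left).
Sep has 30 days (63 left).
Oct has 31 days (32 left).
Nov has 30 days (2 left).
2 days into Dec → Dec 2, 1988.

Dec 2, 1988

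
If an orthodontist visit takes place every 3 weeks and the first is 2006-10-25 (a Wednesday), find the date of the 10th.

The 10th occurrence is 9 intervals after the first: 9 × 21 = 189 days after 2006-10-25.
October has 31 days — 6 days to the end of October leaves 183.
November has 30 days (153 left).
December has 31 days (122 left).
January has 31 days (91 left).
February has 28 days (63 left).
March has 31 days (32 left).
April has 30 days (2 left).
2 days into May → 2007-05-02.

2007-05-02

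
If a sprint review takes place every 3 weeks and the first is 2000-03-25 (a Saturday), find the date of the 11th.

The 11th occurrence is 10 intervals after the first: 10 × 21 = 210 days after 2000-03-25.
March has 31 days — 6 days to the end of March leaves 204.
April has 30 days (174 left).
May has 31 days (143 left).
June has 30 days (113 left).
July has 31 days (82 left).
August has 31 days (51 left).
September has 30 days (21 left).
21 days into October → 2000-10-21.

2000-10-21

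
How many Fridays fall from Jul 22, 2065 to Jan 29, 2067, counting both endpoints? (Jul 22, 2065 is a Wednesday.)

Jul 22, 2065 is a Wednesday; the first Friday on or after it is Jul 24, 2065 (2 days later).
From Jul 24, 2065 to Jan 29, 2067: 160 + 365 + 29 = 554 days (rest of 2065, 2066, to Jan 29, 2067 in 2067).
554 ÷ 7 = 79 full weeks with remainder 1, so 79 more Fridays after the first → 80.

80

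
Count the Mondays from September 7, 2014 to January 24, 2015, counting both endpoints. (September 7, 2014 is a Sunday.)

20

September 7, 2014 is a Sunday; the first Monday on or after it is September 8, 2014 (1 day later).
From September 8, 2014 to January 24, 2015: 22 + 31 + 30 + 31 + 24 = 138 days (rest of September, October, November, December, January).
138 ÷ 7 = 19 full weeks with remainder 5, so 19 more Mondays after the first → 20.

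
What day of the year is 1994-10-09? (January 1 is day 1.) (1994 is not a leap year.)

282

Days in months before October: 31 + 28 + 31 + 30 + 31 + 30 + 31 + 31 + 30 = 273.
Plus 9 days into October → day 282.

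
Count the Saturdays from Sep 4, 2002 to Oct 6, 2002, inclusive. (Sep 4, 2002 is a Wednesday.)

Sep 4, 2002 is a Wednesday; the first Saturday on or after it is Sep 7, 2002 (3 days later).
From Sep 7, 2002 to Oct 6, 2002: 23 + 6 = 29 days (rest of Sep, Oct).
29 ÷ 7 = 4 full weeks with remainder 1, so 4 more Saturdays after the first → 5.

5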